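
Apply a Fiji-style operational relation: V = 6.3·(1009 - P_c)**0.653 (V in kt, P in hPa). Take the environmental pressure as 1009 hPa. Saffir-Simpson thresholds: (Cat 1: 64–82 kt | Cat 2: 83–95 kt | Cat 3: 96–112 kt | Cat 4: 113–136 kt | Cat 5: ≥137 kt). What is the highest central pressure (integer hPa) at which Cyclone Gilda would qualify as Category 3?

944 hPa

Category 3 begins at V = 96 kt.
Required ΔP = (96/6.3)^(1/0.653) = 15.238^1.531 ≈ 64.79 hPa.
P_c ≤ 1009 − 64.79 = 944.21, so the highest integer P_c is 944 hPa.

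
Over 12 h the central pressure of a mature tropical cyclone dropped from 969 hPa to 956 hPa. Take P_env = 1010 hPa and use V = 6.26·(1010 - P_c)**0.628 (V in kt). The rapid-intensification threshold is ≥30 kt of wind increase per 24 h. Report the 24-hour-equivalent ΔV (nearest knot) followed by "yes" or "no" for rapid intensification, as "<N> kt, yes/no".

V₁: ΔP = 41, V ≈ 6.26 × 41^0.628 ≈ 64.48 kt.
V₂: ΔP = 54, V ≈ 6.26 × 54^0.628 ≈ 76.65 kt.
ΔV over 12 h = 12.17 kt → 24 h equivalent = 12.17 × 24/12 ≈ 24.34 kt.
24 kt < 30 kt ⇒ not rapid intensification.

24 kt, no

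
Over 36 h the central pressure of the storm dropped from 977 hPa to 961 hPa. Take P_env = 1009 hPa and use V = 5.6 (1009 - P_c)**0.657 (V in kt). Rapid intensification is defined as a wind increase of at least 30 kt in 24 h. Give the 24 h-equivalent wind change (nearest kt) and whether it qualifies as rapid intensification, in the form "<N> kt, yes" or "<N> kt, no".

V₁: ΔP = 32, V ≈ 5.6 × 32^0.657 ≈ 54.58 kt.
V₂: ΔP = 48, V ≈ 5.6 × 48^0.657 ≈ 71.25 kt.
ΔV over 36 h = 16.67 kt → 24 h equivalent = 16.67 × 24/36 ≈ 11.11 kt.
11 kt < 30 kt ⇒ not rapid intensification.

11 kt, no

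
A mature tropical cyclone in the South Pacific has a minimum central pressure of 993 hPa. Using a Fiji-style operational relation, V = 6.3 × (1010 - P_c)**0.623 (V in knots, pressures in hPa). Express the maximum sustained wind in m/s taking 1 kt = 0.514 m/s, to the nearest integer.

19 m/s

ΔP = 1010 − 993 = 17 hPa.
V ≈ 6.3 × 17^0.623 = 6.3 × 5.842 ≈ 36.805 kt.
36.805 × 0.514 ≈ 18.92 m/s → 19 m/s.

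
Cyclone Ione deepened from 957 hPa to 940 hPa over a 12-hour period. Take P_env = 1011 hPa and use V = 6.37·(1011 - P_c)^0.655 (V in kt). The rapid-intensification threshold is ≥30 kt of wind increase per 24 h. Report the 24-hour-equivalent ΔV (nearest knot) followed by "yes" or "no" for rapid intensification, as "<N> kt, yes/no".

V₁: ΔP = 54, V ≈ 6.37 × 54^0.655 ≈ 86.87 kt.
V₂: ΔP = 71, V ≈ 6.37 × 71^0.655 ≈ 103.92 kt.
ΔV over 12 h = 17.05 kt → 24 h equivalent = 17.05 × 24/12 ≈ 34.10 kt.
34 kt ≥ 30 kt ⇒ rapid intensification.

34 kt, yes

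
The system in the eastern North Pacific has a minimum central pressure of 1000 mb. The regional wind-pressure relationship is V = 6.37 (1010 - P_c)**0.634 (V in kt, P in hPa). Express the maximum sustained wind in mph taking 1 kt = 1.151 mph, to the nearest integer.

ΔP = 1010 − 1000 = 10 mb.
V ≈ 6.37 × 10^0.634 = 6.37 × 4.305 ≈ 27.425 kt.
27.425 × 1.151 ≈ 31.57 mph → 32 mph.

32 mph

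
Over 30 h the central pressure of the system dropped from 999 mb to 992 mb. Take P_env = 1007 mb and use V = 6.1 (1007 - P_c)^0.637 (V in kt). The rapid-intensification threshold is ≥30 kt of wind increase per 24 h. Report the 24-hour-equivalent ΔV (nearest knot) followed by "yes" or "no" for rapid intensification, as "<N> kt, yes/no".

V₁: ΔP = 8, V ≈ 6.1 × 8^0.637 ≈ 22.94 kt.
V₂: ΔP = 15, V ≈ 6.1 × 15^0.637 ≈ 34.24 kt.
ΔV over 30 h = 11.30 kt → 24 h equivalent = 11.30 × 24/30 ≈ 9.04 kt.
9 kt < 30 kt ⇒ not rapid intensification.

9 kt, no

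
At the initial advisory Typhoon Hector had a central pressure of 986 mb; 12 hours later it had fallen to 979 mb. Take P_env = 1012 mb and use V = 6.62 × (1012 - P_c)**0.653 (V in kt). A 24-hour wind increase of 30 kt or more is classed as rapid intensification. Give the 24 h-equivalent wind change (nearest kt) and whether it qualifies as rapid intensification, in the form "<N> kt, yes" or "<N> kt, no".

19 kt, no

V₁: ΔP = 26, V ≈ 6.62 × 26^0.653 ≈ 55.57 kt.
V₂: ΔP = 33, V ≈ 6.62 × 33^0.653 ≈ 64.93 kt.
ΔV over 12 h = 9.36 kt → 24 h equivalent = 9.36 × 24/12 ≈ 18.72 kt.
19 kt < 30 kt ⇒ not rapid intensification.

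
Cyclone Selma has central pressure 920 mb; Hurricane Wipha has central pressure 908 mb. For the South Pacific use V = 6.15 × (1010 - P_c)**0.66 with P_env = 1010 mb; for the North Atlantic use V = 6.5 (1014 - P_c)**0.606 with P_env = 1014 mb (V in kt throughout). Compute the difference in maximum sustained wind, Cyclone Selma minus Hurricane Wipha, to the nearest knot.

10 kt

Cyclone Selma: ΔP = 90; V ≈ 6.15 × 90^0.66 ≈ 119.86 kt.
Hurricane Wipha: ΔP = 106; V ≈ 6.5 × 106^0.606 ≈ 109.71 kt.
Difference ≈ 119.86 − 109.71 = 10.15 → 10 kt.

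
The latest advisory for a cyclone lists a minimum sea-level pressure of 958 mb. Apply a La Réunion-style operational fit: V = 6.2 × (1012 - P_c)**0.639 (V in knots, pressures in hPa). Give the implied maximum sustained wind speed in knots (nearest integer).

ΔP = 1012 − 958 = 54 mb.
54^0.639 ≈ 12.794.
V ≈ 6.2 × 12.794 ≈ 79.3 kt.

79 kt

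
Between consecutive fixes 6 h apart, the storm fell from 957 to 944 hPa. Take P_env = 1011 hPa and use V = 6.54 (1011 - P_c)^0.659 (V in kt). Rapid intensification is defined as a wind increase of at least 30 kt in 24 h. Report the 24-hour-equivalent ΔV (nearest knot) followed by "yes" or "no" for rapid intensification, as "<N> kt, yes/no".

55 kt, yes

V₁: ΔP = 54, V ≈ 6.54 × 54^0.659 ≈ 90.62 kt.
V₂: ΔP = 67, V ≈ 6.54 × 67^0.659 ≈ 104.46 kt.
ΔV over 6 h = 13.84 kt → 24 h equivalent = 13.84 × 24/6 ≈ 55.36 kt.
55 kt ≥ 30 kt ⇒ rapid intensification.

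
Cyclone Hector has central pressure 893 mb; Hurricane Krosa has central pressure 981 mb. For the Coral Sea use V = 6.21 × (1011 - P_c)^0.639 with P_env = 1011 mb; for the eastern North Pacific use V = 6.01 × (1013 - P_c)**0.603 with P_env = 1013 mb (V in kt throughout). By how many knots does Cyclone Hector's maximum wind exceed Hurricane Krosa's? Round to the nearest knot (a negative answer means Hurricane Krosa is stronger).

82 kt

Cyclone Hector: ΔP = 118; V ≈ 6.21 × 118^0.639 ≈ 130.93 kt.
Hurricane Krosa: ΔP = 32; V ≈ 6.01 × 32^0.603 ≈ 48.58 kt.
Difference ≈ 130.93 − 48.58 = 82.35 → 82 kt.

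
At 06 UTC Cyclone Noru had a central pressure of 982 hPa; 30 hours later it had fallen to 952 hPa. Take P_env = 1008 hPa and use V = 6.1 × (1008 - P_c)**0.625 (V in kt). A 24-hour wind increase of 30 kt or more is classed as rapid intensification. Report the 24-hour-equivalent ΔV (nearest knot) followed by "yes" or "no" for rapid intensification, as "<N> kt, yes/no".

V₁: ΔP = 26, V ≈ 6.1 × 26^0.625 ≈ 46.74 kt.
V₂: ΔP = 56, V ≈ 6.1 × 56^0.625 ≈ 75.50 kt.
ΔV over 30 h = 28.76 kt → 24 h equivalent = 28.76 × 24/30 ≈ 23.01 kt.
23 kt < 30 kt ⇒ not rapid intensification.

23 kt, no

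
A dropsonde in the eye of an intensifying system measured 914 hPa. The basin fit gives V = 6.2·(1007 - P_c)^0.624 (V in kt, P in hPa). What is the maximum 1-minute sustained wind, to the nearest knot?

105 kt

ΔP = 1007 − 914 = 93 hPa.
93^0.624 ≈ 16.917.
V ≈ 6.2 × 16.917 ≈ 104.9 kt.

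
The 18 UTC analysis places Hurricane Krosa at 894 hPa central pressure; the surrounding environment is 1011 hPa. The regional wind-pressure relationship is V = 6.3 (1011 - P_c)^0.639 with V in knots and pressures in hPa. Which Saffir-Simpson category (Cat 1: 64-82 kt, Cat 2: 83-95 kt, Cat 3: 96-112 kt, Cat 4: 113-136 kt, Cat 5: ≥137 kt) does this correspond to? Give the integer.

4

ΔP = 1011 − 894 = 117 hPa.
V ≈ 6.3 × 117^0.639 = 6.3 × 20.97 ≈ 132 kt.
132 kt falls in the Category 4 band.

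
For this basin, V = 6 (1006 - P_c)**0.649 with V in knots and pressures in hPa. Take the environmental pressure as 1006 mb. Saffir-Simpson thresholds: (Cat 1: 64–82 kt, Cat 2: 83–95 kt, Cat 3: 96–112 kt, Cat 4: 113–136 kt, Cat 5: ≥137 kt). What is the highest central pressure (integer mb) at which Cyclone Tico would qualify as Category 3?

934 mb

Category 3 begins at V = 96 kt.
Required ΔP = (96/6)^(1/0.649) = 16.000^1.541 ≈ 71.67 mb.
P_c ≤ 1006 − 71.67 = 934.33, so the highest integer P_c is 934 mb.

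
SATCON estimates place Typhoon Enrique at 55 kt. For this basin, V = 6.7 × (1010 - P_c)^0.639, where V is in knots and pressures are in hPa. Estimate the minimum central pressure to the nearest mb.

ΔP = (V / 6.7)^(1/0.639) = (55/6.7)^1.565.
55/6.7 = 8.209; 8.209^1.565 ≈ 26.97 mb.
P_c = 1010 − 26.97 = 983.03 ≈ 983 mb.

983 mb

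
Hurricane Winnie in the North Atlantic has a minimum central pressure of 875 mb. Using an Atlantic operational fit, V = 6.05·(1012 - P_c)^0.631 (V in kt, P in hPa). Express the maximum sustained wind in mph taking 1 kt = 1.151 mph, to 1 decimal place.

ΔP = 1012 − 875 = 137 mb.
V ≈ 6.05 × 137^0.631 = 6.05 × 22.298 ≈ 134.904 kt.
134.904 × 1.151 ≈ 155.27 mph → 155.3 mph.

155.3 mph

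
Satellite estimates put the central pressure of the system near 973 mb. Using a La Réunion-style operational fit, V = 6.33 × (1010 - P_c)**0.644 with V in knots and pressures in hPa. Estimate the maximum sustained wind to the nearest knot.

ΔP = 1010 − 973 = 37 mb.
37^0.644 ≈ 10.231.
V ≈ 6.33 × 10.231 ≈ 64.8 kt.

65 kt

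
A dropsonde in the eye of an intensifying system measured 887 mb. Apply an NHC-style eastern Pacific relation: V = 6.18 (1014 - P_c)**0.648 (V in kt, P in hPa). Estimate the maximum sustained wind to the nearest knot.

ΔP = 1014 − 887 = 127 mb.
127^0.648 ≈ 23.082.
V ≈ 6.18 × 23.082 ≈ 142.6 kt.

143 kt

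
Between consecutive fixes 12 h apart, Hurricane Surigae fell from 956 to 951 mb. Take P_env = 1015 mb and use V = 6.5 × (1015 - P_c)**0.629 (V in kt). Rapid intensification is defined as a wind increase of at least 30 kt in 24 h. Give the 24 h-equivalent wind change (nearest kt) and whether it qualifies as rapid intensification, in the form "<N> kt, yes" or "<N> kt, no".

9 kt, no

V₁: ΔP = 59, V ≈ 6.5 × 59^0.629 ≈ 84.48 kt.
V₂: ΔP = 64, V ≈ 6.5 × 64^0.629 ≈ 88.92 kt.
ΔV over 12 h = 4.44 kt → 24 h equivalent = 4.44 × 24/12 ≈ 8.88 kt.
9 kt < 30 kt ⇒ not rapid intensification.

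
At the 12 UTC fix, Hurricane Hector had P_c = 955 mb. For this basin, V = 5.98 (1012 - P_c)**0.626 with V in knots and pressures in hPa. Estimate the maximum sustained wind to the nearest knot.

75 kt

ΔP = 1012 − 955 = 57 mb.
57^0.626 ≈ 12.565.
V ≈ 5.98 × 12.565 ≈ 75.1 kt.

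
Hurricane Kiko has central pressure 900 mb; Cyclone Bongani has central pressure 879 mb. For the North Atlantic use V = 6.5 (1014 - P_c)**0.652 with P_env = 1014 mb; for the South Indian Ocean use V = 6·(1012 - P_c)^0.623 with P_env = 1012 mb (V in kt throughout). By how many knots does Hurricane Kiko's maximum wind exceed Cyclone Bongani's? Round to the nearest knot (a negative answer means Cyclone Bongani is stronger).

Hurricane Kiko: ΔP = 114; V ≈ 6.5 × 114^0.652 ≈ 142.57 kt.
Cyclone Bongani: ΔP = 133; V ≈ 6 × 133^0.623 ≈ 126.27 kt.
Difference ≈ 142.57 − 126.27 = 16.30 → 16 kt.

16 kt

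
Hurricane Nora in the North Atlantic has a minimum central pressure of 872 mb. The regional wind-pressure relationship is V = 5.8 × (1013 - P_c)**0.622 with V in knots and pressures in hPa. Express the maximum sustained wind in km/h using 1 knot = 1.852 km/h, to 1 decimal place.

ΔP = 1013 − 872 = 141 mb.
V ≈ 5.8 × 141^0.622 = 5.8 × 21.718 ≈ 125.963 kt.
125.963 × 1.852 ≈ 233.28 km/h → 233.3 km/h.

233.3 km/h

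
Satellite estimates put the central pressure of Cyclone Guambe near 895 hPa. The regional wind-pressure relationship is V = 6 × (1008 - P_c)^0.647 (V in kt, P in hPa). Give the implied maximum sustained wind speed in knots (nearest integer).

ΔP = 1008 − 895 = 113 hPa.
113^0.647 ≈ 21.298.
V ≈ 6 × 21.298 ≈ 127.8 kt.

128 kt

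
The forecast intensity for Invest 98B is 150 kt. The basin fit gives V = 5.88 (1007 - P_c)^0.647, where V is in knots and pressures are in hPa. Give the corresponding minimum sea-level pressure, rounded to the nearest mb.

858 mb

ΔP = (V / 5.88)^(1/0.647) = (150/5.88)^1.546.
150/5.88 = 25.510; 25.510^1.546 ≈ 149.35 mb.
P_c = 1007 − 149.35 = 857.65 ≈ 858 mb.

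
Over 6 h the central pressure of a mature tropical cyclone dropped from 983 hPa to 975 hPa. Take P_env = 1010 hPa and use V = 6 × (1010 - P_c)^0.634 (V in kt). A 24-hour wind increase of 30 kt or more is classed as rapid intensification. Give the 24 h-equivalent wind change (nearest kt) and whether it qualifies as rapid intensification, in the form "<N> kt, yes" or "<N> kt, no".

35 kt, yes

V₁: ΔP = 27, V ≈ 6 × 27^0.634 ≈ 48.49 kt.
V₂: ΔP = 35, V ≈ 6 × 35^0.634 ≈ 57.16 kt.
ΔV over 6 h = 8.67 kt → 24 h equivalent = 8.67 × 24/6 ≈ 34.68 kt.
35 kt ≥ 30 kt ⇒ rapid intensification.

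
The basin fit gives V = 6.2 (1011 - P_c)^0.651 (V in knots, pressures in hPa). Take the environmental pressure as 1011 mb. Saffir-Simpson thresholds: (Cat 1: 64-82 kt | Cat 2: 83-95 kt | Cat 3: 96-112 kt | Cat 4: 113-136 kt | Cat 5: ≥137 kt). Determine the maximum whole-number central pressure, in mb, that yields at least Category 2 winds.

957 mb

Category 2 begins at V = 83 kt.
Required ΔP = (83/6.2)^(1/0.651) = 13.387^1.536 ≈ 53.79 mb.
P_c ≤ 1011 − 53.79 = 957.21, so the highest integer P_c is 957 mb.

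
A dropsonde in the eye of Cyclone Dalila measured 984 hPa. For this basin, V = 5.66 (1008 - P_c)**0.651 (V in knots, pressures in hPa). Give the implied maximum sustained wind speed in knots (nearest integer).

45 kt

ΔP = 1008 − 984 = 24 hPa.
24^0.651 ≈ 7.916.
V ≈ 5.66 × 7.916 ≈ 44.8 kt.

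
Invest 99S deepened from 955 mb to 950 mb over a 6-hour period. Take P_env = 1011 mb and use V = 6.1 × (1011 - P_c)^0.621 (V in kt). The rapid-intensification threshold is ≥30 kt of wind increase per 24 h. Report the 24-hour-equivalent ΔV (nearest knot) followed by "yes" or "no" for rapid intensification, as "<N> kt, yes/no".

V₁: ΔP = 56, V ≈ 6.1 × 56^0.621 ≈ 74.29 kt.
V₂: ΔP = 61, V ≈ 6.1 × 61^0.621 ≈ 78.35 kt.
ΔV over 6 h = 4.06 kt → 24 h equivalent = 4.06 × 24/6 ≈ 16.24 kt.
16 kt < 30 kt ⇒ not rapid intensification.

16 kt, no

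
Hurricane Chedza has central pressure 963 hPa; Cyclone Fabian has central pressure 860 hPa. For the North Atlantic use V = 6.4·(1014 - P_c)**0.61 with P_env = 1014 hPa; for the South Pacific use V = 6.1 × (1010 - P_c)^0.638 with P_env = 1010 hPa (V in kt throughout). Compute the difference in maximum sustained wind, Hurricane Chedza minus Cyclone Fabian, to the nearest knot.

-79 kt

Hurricane Chedza: ΔP = 51; V ≈ 6.4 × 51^0.61 ≈ 70.44 kt.
Cyclone Fabian: ΔP = 150; V ≈ 6.1 × 150^0.638 ≈ 149.17 kt.
Difference ≈ 70.44 − 149.17 = -78.73 → -79 kt.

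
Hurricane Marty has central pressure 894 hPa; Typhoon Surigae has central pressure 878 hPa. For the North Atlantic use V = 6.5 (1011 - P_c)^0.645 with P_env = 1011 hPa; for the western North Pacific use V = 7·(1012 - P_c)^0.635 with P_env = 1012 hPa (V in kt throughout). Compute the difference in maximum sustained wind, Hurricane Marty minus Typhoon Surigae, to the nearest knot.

Hurricane Marty: ΔP = 117; V ≈ 6.5 × 117^0.645 ≈ 140.25 kt.
Typhoon Surigae: ΔP = 134; V ≈ 7 × 134^0.635 ≈ 156.97 kt.
Difference ≈ 140.25 − 156.97 = -16.72 → -17 kt.

-17 kt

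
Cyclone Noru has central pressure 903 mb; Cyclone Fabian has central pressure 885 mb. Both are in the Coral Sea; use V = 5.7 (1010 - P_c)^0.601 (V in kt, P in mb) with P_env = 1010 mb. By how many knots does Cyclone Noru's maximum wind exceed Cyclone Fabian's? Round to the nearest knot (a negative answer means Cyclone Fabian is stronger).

Cyclone Noru: ΔP = 107; V ≈ 5.7 × 107^0.601 ≈ 94.52 kt.
Cyclone Fabian: ΔP = 125; V ≈ 5.7 × 125^0.601 ≈ 103.78 kt.
Difference ≈ 94.52 − 103.78 = -9.26 → -9 kt.

-9 kt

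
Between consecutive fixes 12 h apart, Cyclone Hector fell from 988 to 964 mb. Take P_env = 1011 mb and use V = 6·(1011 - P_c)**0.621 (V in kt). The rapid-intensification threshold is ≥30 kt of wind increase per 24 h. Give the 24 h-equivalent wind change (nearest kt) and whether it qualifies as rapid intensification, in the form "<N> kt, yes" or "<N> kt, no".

V₁: ΔP = 23, V ≈ 6 × 23^0.621 ≈ 42.05 kt.
V₂: ΔP = 47, V ≈ 6 × 47^0.621 ≈ 65.54 kt.
ΔV over 12 h = 23.49 kt → 24 h equivalent = 23.49 × 24/12 ≈ 46.98 kt.
47 kt ≥ 30 kt ⇒ rapid intensification.

47 kt, yes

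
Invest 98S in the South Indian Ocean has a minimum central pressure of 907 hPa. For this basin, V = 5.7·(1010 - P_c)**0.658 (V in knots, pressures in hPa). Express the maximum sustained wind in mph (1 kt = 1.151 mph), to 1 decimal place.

ΔP = 1010 − 907 = 103 hPa.
V ≈ 5.7 × 103^0.658 = 5.7 × 21.108 ≈ 120.316 kt.
120.316 × 1.151 ≈ 138.48 mph → 138.5 mph.

138.5 mph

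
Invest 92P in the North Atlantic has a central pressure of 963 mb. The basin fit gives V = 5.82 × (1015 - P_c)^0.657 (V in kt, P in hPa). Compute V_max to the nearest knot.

78 kt

ΔP = 1015 − 963 = 52 mb.
52^0.657 ≈ 13.410.
V ≈ 5.82 × 13.410 ≈ 78.0 kt.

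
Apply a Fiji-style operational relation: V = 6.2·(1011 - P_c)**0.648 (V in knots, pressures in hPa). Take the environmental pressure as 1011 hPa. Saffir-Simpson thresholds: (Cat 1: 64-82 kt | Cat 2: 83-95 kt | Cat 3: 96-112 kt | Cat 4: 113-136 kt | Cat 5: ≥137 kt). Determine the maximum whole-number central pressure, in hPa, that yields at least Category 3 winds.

Category 3 begins at V = 96 kt.
Required ΔP = (96/6.2)^(1/0.648) = 15.484^1.543 ≈ 68.59 hPa.
P_c ≤ 1011 − 68.59 = 942.41, so the highest integer P_c is 942 hPa.

942 hPa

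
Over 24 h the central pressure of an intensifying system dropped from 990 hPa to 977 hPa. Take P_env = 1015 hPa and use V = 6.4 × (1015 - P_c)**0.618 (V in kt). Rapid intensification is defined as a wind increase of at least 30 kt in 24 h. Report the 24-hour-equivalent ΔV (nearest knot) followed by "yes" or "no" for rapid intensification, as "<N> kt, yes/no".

14 kt, no

V₁: ΔP = 25, V ≈ 6.4 × 25^0.618 ≈ 46.79 kt.
V₂: ΔP = 38, V ≈ 6.4 × 38^0.618 ≈ 60.60 kt.
ΔV over 24 h = 13.81 kt → 24 h equivalent = 13.81 × 24/24 ≈ 13.81 kt.
14 kt < 30 kt ⇒ not rapid intensification.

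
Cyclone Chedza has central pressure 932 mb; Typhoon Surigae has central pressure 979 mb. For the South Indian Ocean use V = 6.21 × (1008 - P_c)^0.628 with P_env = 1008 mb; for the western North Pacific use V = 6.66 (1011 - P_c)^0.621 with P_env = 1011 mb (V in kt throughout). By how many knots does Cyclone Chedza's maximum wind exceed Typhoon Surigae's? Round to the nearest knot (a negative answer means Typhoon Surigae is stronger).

Cyclone Chedza: ΔP = 76; V ≈ 6.21 × 76^0.628 ≈ 94.24 kt.
Typhoon Surigae: ΔP = 32; V ≈ 6.66 × 32^0.621 ≈ 57.30 kt.
Difference ≈ 94.24 − 57.30 = 36.94 → 37 kt.

37 kt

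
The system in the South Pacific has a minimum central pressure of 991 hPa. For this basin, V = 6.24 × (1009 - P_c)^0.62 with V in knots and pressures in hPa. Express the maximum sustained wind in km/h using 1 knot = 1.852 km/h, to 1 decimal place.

ΔP = 1009 − 991 = 18 hPa.
V ≈ 6.24 × 18^0.62 = 6.24 × 6.002 ≈ 37.450 kt.
37.450 × 1.852 ≈ 69.36 km/h → 69.4 km/h.

69.4 km/h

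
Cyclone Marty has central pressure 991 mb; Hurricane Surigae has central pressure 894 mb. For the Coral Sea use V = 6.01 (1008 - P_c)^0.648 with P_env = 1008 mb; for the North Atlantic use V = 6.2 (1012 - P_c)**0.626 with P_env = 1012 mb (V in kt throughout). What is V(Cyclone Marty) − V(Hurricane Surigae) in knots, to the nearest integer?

-85 kt

Cyclone Marty: ΔP = 17; V ≈ 6.01 × 17^0.648 ≈ 37.69 kt.
Hurricane Surigae: ΔP = 118; V ≈ 6.2 × 118^0.626 ≈ 122.85 kt.
Difference ≈ 37.69 − 122.85 = -85.16 → -85 kt.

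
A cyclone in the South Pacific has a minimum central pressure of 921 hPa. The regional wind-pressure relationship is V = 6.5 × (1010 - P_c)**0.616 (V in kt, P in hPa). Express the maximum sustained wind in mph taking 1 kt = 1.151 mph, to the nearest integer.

ΔP = 1010 − 921 = 89 hPa.
V ≈ 6.5 × 89^0.616 = 6.5 × 15.879 ≈ 103.214 kt.
103.214 × 1.151 ≈ 118.80 mph → 119 mph.

119 mph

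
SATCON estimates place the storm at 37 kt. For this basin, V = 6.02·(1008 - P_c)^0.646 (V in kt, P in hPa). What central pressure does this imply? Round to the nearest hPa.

991 hPa

ΔP = (V / 6.02)^(1/0.646) = (37/6.02)^1.548.
37/6.02 = 6.146; 6.146^1.548 ≈ 16.62 hPa.
P_c = 1008 − 16.62 = 991.38 ≈ 991 hPa.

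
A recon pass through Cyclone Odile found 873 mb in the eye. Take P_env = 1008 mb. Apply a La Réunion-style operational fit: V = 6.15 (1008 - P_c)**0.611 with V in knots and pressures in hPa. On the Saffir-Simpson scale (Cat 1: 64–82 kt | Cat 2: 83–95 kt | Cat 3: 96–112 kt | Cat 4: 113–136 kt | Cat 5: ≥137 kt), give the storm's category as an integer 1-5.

ΔP = 1008 − 873 = 135 mb.
V ≈ 6.15 × 135^0.611 = 6.15 × 20.03 ≈ 123 kt.
123 kt falls in the Category 4 band.

4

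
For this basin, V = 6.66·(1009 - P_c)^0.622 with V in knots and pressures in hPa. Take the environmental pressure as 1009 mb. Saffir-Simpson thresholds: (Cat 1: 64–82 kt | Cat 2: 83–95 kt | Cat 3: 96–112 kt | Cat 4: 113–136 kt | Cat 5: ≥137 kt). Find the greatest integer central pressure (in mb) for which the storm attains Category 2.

Category 2 begins at V = 83 kt.
Required ΔP = (83/6.66)^(1/0.622) = 12.462^1.608 ≈ 57.73 mb.
P_c ≤ 1009 − 57.73 = 951.27, so the highest integer P_c is 951 mb.

951 mb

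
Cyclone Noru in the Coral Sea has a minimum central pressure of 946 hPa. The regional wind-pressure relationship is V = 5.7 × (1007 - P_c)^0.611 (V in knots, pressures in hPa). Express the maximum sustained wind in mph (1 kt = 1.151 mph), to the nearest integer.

81 mph

ΔP = 1007 − 946 = 61 hPa.
V ≈ 5.7 × 61^0.611 = 5.7 × 12.326 ≈ 70.261 kt.
70.261 × 1.151 ≈ 80.87 mph → 81 mph.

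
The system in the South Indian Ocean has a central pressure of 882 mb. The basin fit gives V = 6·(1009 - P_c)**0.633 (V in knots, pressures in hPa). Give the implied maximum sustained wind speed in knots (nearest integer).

129 kt

ΔP = 1009 − 882 = 127 mb.
127^0.633 ≈ 21.464.
V ≈ 6 × 21.464 ≈ 128.8 kt.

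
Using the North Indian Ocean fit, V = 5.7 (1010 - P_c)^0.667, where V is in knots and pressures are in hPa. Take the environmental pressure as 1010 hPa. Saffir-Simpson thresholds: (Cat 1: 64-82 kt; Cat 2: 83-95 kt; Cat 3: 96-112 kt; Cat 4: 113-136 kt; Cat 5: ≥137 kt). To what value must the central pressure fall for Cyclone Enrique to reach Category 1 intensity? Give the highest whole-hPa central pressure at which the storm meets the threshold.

Category 1 begins at V = 64 kt.
Required ΔP = (64/5.7)^(1/0.667) = 11.228^1.499 ≈ 37.56 hPa.
P_c ≤ 1010 − 37.56 = 972.44, so the highest integer P_c is 972 hPa.

972 hPa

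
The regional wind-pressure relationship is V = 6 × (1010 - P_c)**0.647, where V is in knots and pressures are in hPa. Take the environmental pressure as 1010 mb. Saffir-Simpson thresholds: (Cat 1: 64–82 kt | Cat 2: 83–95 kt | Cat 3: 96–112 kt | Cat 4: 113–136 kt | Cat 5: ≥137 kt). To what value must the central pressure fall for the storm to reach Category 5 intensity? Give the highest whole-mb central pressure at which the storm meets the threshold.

Category 5 begins at V = 137 kt.
Required ΔP = (137/6)^(1/0.647) = 22.833^1.546 ≈ 125.83 mb.
P_c ≤ 1010 − 125.83 = 884.17, so the highest integer P_c is 884 mb.

884 mb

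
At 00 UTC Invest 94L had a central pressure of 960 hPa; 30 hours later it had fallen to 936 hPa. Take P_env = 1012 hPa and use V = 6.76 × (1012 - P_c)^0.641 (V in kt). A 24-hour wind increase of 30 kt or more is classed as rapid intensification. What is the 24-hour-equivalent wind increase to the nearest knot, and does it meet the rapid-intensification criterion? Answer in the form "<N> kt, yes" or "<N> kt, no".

V₁: ΔP = 52, V ≈ 6.76 × 52^0.641 ≈ 85.10 kt.
V₂: ΔP = 76, V ≈ 6.76 × 76^0.641 ≈ 108.53 kt.
ΔV over 30 h = 23.43 kt → 24 h equivalent = 23.43 × 24/30 ≈ 18.74 kt.
19 kt < 30 kt ⇒ not rapid intensification.

19 kt, no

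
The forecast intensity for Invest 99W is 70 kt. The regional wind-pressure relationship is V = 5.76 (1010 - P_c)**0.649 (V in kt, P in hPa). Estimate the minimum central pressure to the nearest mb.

963 mb

ΔP = (V / 5.76)^(1/0.649) = (70/5.76)^1.541.
70/5.76 = 12.153; 12.153^1.541 ≈ 46.91 mb.
P_c = 1010 − 46.91 = 963.09 ≈ 963 mb.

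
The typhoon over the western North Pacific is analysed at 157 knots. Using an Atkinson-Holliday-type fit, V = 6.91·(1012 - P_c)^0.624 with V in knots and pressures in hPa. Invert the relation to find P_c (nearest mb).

ΔP = (V / 6.91)^(1/0.624) = (157/6.91)^1.603.
157/6.91 = 22.721; 22.721^1.603 ≈ 149.19 mb.
P_c = 1012 − 149.19 = 862.81 ≈ 863 mb.

863 mb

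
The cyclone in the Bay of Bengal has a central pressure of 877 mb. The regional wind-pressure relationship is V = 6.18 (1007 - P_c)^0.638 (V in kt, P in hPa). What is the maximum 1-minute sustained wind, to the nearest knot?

138 kt

ΔP = 1007 − 877 = 130 mb.
130^0.638 ≈ 22.320.
V ≈ 6.18 × 22.320 ≈ 137.9 kt.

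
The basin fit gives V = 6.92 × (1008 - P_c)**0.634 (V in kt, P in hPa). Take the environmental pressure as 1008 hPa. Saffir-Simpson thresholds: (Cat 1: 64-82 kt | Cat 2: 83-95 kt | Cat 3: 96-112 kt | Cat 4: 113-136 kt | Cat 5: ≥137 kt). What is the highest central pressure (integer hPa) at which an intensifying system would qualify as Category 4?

Category 4 begins at V = 113 kt.
Required ΔP = (113/6.92)^(1/0.634) = 16.329^1.577 ≈ 81.89 hPa.
P_c ≤ 1008 − 81.89 = 926.11, so the highest integer P_c is 926 hPa.

926 hPa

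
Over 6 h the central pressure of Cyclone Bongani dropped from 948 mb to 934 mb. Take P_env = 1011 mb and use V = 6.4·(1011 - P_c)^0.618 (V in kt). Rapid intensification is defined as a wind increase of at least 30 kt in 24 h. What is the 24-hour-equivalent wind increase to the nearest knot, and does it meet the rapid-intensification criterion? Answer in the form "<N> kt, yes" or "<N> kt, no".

V₁: ΔP = 63, V ≈ 6.4 × 63^0.618 ≈ 82.83 kt.
V₂: ΔP = 77, V ≈ 6.4 × 77^0.618 ≈ 93.76 kt.
ΔV over 6 h = 10.93 kt → 24 h equivalent = 10.93 × 24/6 ≈ 43.72 kt.
44 kt ≥ 30 kt ⇒ rapid intensification.

44 kt, yes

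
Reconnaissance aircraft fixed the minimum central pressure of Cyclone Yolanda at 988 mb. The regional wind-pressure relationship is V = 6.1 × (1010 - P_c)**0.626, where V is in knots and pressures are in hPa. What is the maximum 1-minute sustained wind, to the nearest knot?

42 kt

ΔP = 1010 − 988 = 22 mb.
22^0.626 ≈ 6.924.
V ≈ 6.1 × 6.924 ≈ 42.2 kt.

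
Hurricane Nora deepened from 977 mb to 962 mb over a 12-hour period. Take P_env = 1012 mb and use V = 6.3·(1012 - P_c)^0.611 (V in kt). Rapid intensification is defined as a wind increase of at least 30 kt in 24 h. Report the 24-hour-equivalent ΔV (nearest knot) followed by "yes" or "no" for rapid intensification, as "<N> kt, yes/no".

27 kt, no

V₁: ΔP = 35, V ≈ 6.3 × 35^0.611 ≈ 55.31 kt.
V₂: ΔP = 50, V ≈ 6.3 × 50^0.611 ≈ 68.77 kt.
ΔV over 12 h = 13.46 kt → 24 h equivalent = 13.46 × 24/12 ≈ 26.92 kt.
27 kt < 30 kt ⇒ not rapid intensification.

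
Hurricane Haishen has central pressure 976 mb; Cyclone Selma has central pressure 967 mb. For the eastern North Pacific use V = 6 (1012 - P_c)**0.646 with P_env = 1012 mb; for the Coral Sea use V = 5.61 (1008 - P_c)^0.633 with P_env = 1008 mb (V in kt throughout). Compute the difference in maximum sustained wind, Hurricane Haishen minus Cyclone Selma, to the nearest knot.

Hurricane Haishen: ΔP = 36; V ≈ 6 × 36^0.646 ≈ 60.75 kt.
Cyclone Selma: ΔP = 41; V ≈ 5.61 × 41^0.633 ≈ 58.86 kt.
Difference ≈ 60.75 − 58.86 = 1.89 → 2 kt.

2 kt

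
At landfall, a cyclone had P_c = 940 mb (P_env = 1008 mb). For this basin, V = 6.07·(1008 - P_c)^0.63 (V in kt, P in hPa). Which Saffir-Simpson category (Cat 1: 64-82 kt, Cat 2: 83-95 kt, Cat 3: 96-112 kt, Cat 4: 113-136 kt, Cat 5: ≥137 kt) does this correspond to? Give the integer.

2

ΔP = 1008 − 940 = 68 mb.
V ≈ 6.07 × 68^0.63 = 6.07 × 14.27 ≈ 87 kt.
87 kt falls in the Category 2 band.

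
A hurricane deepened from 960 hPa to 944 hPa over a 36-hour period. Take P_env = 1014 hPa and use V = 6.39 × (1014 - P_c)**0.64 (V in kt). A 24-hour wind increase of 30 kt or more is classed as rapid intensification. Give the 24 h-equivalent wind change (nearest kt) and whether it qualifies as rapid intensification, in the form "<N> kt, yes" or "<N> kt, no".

V₁: ΔP = 54, V ≈ 6.39 × 54^0.64 ≈ 82.08 kt.
V₂: ΔP = 70, V ≈ 6.39 × 70^0.64 ≈ 96.91 kt.
ΔV over 36 h = 14.83 kt → 24 h equivalent = 14.83 × 24/36 ≈ 9.89 kt.
10 kt < 30 kt ⇒ not rapid intensification.

10 kt, no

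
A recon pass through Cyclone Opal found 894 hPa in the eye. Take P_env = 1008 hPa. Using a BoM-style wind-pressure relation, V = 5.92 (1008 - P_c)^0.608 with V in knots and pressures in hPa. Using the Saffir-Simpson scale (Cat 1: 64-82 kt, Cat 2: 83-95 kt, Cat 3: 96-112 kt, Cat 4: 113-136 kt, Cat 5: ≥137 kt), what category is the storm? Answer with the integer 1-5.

3

ΔP = 1008 − 894 = 114 hPa.
V ≈ 5.92 × 114^0.608 = 5.92 × 17.81 ≈ 105 kt.
105 kt falls in the Category 3 band.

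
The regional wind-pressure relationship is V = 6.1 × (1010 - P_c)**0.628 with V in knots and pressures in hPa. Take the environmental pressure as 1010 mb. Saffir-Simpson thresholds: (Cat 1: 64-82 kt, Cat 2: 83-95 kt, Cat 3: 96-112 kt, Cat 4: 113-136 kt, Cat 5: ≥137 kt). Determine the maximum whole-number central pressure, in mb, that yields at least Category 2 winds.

Category 2 begins at V = 83 kt.
Required ΔP = (83/6.1)^(1/0.628) = 13.607^1.592 ≈ 63.88 mb.
P_c ≤ 1010 − 63.88 = 946.12, so the highest integer P_c is 946 mb.

946 mb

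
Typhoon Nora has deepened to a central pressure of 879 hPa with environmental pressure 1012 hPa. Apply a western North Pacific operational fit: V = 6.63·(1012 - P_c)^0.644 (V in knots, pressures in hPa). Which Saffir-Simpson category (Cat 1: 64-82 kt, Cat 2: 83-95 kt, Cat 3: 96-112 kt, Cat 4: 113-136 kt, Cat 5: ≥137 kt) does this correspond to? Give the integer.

5

ΔP = 1012 − 879 = 133 hPa.
V ≈ 6.63 × 133^0.644 = 6.63 × 23.32 ≈ 155 kt.
155 kt falls in the Category 5 band.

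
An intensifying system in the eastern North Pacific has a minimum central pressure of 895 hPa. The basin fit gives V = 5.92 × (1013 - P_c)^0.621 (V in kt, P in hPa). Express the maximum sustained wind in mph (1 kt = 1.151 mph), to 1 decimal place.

131.8 mph

ΔP = 1013 − 895 = 118 hPa.
V ≈ 5.92 × 118^0.621 = 5.92 × 19.348 ≈ 114.541 kt.
114.541 × 1.151 ≈ 131.84 mph → 131.8 mph.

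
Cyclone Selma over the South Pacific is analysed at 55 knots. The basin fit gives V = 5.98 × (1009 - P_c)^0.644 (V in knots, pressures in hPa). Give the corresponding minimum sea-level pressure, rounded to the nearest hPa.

978 hPa

ΔP = (V / 5.98)^(1/0.644) = (55/5.98)^1.553.
55/5.98 = 9.197; 9.197^1.553 ≈ 31.36 hPa.
P_c = 1009 − 31.36 = 977.64 ≈ 978 hPa.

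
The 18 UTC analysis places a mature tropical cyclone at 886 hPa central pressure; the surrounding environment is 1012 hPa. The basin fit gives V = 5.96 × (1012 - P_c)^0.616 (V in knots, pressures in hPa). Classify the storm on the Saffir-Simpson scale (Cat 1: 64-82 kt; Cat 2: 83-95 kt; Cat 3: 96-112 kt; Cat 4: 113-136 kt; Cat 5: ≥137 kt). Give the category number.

ΔP = 1012 − 886 = 126 hPa.
V ≈ 5.96 × 126^0.616 = 5.96 × 19.67 ≈ 117 kt.
117 kt falls in the Category 4 band.

4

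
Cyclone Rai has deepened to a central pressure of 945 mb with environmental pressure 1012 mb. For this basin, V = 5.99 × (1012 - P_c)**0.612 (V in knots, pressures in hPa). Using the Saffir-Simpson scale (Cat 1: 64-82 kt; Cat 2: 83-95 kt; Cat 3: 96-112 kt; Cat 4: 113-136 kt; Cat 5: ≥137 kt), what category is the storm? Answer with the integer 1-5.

ΔP = 1012 − 945 = 67 mb.
V ≈ 5.99 × 67^0.612 = 5.99 × 13.11 ≈ 79 kt.
79 kt falls in the Category 1 band.

1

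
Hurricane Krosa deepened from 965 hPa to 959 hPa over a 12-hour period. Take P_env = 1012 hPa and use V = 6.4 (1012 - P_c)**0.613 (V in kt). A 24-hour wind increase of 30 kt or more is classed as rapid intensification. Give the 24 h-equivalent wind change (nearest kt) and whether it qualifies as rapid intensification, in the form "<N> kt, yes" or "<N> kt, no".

V₁: ΔP = 47, V ≈ 6.4 × 47^0.613 ≈ 67.79 kt.
V₂: ΔP = 53, V ≈ 6.4 × 53^0.613 ≈ 72.97 kt.
ΔV over 12 h = 5.18 kt → 24 h equivalent = 5.18 × 24/12 ≈ 10.36 kt.
10 kt < 30 kt ⇒ not rapid intensification.

10 kt, no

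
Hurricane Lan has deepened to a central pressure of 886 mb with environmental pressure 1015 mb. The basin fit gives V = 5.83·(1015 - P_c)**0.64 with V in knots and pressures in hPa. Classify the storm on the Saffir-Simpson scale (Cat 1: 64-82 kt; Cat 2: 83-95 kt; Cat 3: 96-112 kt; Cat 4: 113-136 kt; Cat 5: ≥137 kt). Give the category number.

4

ΔP = 1015 − 886 = 129 mb.
V ≈ 5.83 × 129^0.64 = 5.83 × 22.43 ≈ 131 kt.
131 kt falls in the Category 4 band.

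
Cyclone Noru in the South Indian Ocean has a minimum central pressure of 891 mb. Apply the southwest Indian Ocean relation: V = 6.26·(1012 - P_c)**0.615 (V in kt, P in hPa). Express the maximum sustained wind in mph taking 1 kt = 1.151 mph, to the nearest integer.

ΔP = 1012 − 891 = 121 mb.
V ≈ 6.26 × 121^0.615 = 6.26 × 19.095 ≈ 119.533 kt.
119.533 × 1.151 ≈ 137.58 mph → 138 mph.

138 mph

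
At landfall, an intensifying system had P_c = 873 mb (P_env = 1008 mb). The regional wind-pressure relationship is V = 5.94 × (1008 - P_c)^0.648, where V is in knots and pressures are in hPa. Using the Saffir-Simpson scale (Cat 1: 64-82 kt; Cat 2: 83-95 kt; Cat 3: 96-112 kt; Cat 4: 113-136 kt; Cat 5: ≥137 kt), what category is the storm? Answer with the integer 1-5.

5

ΔP = 1008 − 873 = 135 mb.
V ≈ 5.94 × 135^0.648 = 5.94 × 24.01 ≈ 143 kt.
143 kt falls in the Category 5 band.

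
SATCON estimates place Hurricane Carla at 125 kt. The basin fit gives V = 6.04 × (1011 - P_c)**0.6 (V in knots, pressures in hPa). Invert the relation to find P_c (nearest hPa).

855 hPa

ΔP = (V / 6.04)^(1/0.6) = (125/6.04)^1.667.
125/6.04 = 20.695; 20.695^1.667 ≈ 156.00 hPa.
P_c = 1011 − 156.00 = 855.00 ≈ 855 hPa.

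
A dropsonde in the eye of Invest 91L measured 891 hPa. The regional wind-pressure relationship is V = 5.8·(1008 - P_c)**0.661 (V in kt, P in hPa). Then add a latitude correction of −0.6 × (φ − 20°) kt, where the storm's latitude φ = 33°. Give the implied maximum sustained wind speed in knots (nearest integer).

ΔP = 1008 − 891 = 117 hPa.
117^0.661 ≈ 23.285.
V ≈ 5.8 × 23.285 ≈ 135.1 kt.
Latitude correction: −0.6 × (33 − 20) = -7.8 kt.
Corrected V ≈ 127.3 kt → 127 kt.

127 kt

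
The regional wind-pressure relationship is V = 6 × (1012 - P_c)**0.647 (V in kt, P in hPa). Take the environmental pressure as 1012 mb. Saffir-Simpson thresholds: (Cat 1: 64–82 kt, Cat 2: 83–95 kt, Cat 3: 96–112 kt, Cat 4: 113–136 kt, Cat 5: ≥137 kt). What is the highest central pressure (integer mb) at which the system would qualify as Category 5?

886 mb

Category 5 begins at V = 137 kt.
Required ΔP = (137/6)^(1/0.647) = 22.833^1.546 ≈ 125.83 mb.
P_c ≤ 1012 − 125.83 = 886.17, so the highest integer P_c is 886 mb.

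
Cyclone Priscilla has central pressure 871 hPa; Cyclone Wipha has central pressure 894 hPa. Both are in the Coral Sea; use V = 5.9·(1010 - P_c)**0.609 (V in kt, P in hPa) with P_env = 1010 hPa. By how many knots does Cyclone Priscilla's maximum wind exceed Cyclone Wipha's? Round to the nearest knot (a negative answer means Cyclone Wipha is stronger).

Cyclone Priscilla: ΔP = 139; V ≈ 5.9 × 139^0.609 ≈ 119.11 kt.
Cyclone Wipha: ΔP = 116; V ≈ 5.9 × 116^0.609 ≈ 106.69 kt.
Difference ≈ 119.11 − 106.69 = 12.42 → 12 kt.

12 kt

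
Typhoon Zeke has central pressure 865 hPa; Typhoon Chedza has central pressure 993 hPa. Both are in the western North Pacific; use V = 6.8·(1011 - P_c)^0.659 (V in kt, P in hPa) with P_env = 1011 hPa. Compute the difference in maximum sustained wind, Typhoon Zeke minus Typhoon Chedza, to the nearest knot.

136 kt

Typhoon Zeke: ΔP = 146; V ≈ 6.8 × 146^0.659 ≈ 181.48 kt.
Typhoon Chedza: ΔP = 18; V ≈ 6.8 × 18^0.659 ≈ 45.68 kt.
Difference ≈ 181.48 − 45.68 = 135.80 → 136 kt.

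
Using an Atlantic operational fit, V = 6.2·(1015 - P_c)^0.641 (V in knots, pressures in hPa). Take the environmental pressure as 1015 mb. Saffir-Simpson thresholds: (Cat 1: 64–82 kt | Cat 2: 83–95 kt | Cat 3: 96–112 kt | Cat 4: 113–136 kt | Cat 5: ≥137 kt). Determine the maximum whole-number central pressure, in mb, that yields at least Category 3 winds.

943 mb

Category 3 begins at V = 96 kt.
Required ΔP = (96/6.2)^(1/0.641) = 15.484^1.560 ≈ 71.83 mb.
P_c ≤ 1015 − 71.83 = 943.17, so the highest integer P_c is 943 mb.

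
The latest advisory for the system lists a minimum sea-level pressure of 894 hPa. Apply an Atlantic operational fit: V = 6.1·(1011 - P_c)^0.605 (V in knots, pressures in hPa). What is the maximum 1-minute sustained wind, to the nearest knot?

ΔP = 1011 − 894 = 117 hPa.
117^0.605 ≈ 17.834.
V ≈ 6.1 × 17.834 ≈ 108.8 kt.

109 kt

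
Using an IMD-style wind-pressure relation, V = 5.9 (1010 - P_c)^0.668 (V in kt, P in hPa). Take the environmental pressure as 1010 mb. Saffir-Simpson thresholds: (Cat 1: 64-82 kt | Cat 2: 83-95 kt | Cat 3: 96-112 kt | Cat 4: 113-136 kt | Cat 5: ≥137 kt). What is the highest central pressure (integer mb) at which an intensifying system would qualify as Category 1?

974 mb

Category 1 begins at V = 64 kt.
Required ΔP = (64/5.9)^(1/0.668) = 10.847^1.497 ≈ 35.47 mb.
P_c ≤ 1010 − 35.47 = 974.53, so the highest integer P_c is 974 mb.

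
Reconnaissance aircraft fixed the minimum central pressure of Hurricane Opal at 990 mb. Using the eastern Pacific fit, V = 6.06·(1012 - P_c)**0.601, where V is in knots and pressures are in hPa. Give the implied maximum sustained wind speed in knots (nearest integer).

39 kt

ΔP = 1012 − 990 = 22 mb.
22^0.601 ≈ 6.409.
V ≈ 6.06 × 6.409 ≈ 38.8 kt.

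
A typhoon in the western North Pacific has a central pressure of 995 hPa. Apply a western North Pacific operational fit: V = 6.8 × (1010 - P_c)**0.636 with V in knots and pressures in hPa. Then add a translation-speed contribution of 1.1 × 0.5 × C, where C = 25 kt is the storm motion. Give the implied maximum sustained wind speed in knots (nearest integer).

52 kt

ΔP = 1010 − 995 = 15 hPa.
15^0.636 ≈ 5.597.
V ≈ 6.8 × 5.597 ≈ 38.1 kt.
Translation term: 1.1 × 0.5 × 25 = 13.75 kt.
Corrected V ≈ 51.85 kt → 52 kt.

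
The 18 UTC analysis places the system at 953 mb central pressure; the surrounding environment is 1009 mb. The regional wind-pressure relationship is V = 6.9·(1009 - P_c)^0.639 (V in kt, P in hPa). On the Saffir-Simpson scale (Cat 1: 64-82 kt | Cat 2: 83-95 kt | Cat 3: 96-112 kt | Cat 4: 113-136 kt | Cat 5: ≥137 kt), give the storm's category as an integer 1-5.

ΔP = 1009 − 953 = 56 mb.
V ≈ 6.9 × 56^0.639 = 6.9 × 13.09 ≈ 90 kt.
90 kt falls in the Category 2 band.

2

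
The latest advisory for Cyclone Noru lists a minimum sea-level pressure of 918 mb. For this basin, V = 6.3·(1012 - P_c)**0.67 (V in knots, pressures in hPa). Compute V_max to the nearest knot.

132 kt

ΔP = 1012 − 918 = 94 mb.
94^0.67 ≈ 20.989.
V ≈ 6.3 × 20.989 ≈ 132.2 kt.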